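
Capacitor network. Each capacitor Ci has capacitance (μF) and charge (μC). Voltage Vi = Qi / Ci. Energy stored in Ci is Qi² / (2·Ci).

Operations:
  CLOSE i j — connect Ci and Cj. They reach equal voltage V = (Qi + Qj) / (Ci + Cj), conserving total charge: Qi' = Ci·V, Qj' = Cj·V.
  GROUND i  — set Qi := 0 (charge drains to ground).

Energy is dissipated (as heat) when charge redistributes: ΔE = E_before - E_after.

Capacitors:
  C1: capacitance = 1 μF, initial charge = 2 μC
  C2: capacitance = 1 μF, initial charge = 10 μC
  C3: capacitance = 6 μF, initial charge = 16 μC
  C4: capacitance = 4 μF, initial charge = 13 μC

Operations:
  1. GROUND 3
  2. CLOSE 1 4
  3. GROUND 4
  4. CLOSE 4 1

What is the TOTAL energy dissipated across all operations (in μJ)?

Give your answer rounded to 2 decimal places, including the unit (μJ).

Answer: 43.56 μJ

Derivation:
Initial: C1(1μF, Q=2μC, V=2.00V), C2(1μF, Q=10μC, V=10.00V), C3(6μF, Q=16μC, V=2.67V), C4(4μF, Q=13μC, V=3.25V)
Op 1: GROUND 3: Q3=0; energy lost=21.333
Op 2: CLOSE 1-4: Q_total=15.00, C_total=5.00, V=3.00; Q1=3.00, Q4=12.00; dissipated=0.625
Op 3: GROUND 4: Q4=0; energy lost=18.000
Op 4: CLOSE 4-1: Q_total=3.00, C_total=5.00, V=0.60; Q4=2.40, Q1=0.60; dissipated=3.600
Total dissipated: 43.558 μJ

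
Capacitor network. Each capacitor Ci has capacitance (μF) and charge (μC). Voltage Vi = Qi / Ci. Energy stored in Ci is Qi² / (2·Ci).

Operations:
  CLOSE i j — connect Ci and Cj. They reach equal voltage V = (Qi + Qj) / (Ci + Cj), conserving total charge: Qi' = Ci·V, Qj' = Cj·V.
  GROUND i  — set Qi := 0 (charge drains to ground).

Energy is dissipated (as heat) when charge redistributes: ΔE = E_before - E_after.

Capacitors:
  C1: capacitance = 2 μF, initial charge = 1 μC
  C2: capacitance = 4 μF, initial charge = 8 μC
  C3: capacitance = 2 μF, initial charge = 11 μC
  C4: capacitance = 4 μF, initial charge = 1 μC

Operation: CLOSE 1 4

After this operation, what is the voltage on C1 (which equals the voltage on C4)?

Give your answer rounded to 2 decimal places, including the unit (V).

Answer: 0.33 V

Derivation:
Initial: C1(2μF, Q=1μC, V=0.50V), C2(4μF, Q=8μC, V=2.00V), C3(2μF, Q=11μC, V=5.50V), C4(4μF, Q=1μC, V=0.25V)
Op 1: CLOSE 1-4: Q_total=2.00, C_total=6.00, V=0.33; Q1=0.67, Q4=1.33; dissipated=0.042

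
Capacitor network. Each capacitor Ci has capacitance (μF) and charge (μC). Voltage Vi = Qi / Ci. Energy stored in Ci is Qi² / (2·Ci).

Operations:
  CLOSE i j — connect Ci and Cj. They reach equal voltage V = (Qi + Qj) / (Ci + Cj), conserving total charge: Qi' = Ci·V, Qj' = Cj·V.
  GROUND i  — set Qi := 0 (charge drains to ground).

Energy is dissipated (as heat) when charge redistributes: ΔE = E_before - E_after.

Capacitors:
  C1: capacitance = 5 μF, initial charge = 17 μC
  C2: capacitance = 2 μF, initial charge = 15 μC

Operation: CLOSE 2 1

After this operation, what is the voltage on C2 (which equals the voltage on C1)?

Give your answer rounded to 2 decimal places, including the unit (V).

Answer: 4.57 V

Derivation:
Initial: C1(5μF, Q=17μC, V=3.40V), C2(2μF, Q=15μC, V=7.50V)
Op 1: CLOSE 2-1: Q_total=32.00, C_total=7.00, V=4.57; Q2=9.14, Q1=22.86; dissipated=12.007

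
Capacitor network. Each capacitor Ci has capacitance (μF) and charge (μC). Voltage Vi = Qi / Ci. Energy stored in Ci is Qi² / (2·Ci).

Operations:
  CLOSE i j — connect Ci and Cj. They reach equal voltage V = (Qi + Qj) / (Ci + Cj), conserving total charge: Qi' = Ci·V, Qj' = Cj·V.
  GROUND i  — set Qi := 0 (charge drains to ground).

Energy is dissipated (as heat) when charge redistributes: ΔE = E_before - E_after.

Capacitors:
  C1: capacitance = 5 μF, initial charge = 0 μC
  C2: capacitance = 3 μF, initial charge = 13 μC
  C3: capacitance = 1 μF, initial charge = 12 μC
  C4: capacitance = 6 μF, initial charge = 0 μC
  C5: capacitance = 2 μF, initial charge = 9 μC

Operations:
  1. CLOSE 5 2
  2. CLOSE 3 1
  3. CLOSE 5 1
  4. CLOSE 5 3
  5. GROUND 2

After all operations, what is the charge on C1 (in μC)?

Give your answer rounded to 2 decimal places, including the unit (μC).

Initial: C1(5μF, Q=0μC, V=0.00V), C2(3μF, Q=13μC, V=4.33V), C3(1μF, Q=12μC, V=12.00V), C4(6μF, Q=0μC, V=0.00V), C5(2μF, Q=9μC, V=4.50V)
Op 1: CLOSE 5-2: Q_total=22.00, C_total=5.00, V=4.40; Q5=8.80, Q2=13.20; dissipated=0.017
Op 2: CLOSE 3-1: Q_total=12.00, C_total=6.00, V=2.00; Q3=2.00, Q1=10.00; dissipated=60.000
Op 3: CLOSE 5-1: Q_total=18.80, C_total=7.00, V=2.69; Q5=5.37, Q1=13.43; dissipated=4.114
Op 4: CLOSE 5-3: Q_total=7.37, C_total=3.00, V=2.46; Q5=4.91, Q3=2.46; dissipated=0.157
Op 5: GROUND 2: Q2=0; energy lost=29.040
Final charges: Q1=13.43, Q2=0.00, Q3=2.46, Q4=0.00, Q5=4.91

Answer: 13.43 μC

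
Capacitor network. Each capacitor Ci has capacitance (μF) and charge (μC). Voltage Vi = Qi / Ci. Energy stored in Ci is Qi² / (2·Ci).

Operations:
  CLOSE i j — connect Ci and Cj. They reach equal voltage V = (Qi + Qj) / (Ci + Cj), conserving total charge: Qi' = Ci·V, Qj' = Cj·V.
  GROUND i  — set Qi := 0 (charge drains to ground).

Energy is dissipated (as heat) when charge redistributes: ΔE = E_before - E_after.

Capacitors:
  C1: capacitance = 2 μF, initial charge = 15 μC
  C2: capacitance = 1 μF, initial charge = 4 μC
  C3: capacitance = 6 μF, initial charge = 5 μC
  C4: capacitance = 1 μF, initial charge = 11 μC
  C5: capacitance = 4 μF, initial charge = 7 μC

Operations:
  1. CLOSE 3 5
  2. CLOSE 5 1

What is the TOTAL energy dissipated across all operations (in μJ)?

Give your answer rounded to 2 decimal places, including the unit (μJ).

Answer: 27.47 μJ

Derivation:
Initial: C1(2μF, Q=15μC, V=7.50V), C2(1μF, Q=4μC, V=4.00V), C3(6μF, Q=5μC, V=0.83V), C4(1μF, Q=11μC, V=11.00V), C5(4μF, Q=7μC, V=1.75V)
Op 1: CLOSE 3-5: Q_total=12.00, C_total=10.00, V=1.20; Q3=7.20, Q5=4.80; dissipated=1.008
Op 2: CLOSE 5-1: Q_total=19.80, C_total=6.00, V=3.30; Q5=13.20, Q1=6.60; dissipated=26.460
Total dissipated: 27.468 μJ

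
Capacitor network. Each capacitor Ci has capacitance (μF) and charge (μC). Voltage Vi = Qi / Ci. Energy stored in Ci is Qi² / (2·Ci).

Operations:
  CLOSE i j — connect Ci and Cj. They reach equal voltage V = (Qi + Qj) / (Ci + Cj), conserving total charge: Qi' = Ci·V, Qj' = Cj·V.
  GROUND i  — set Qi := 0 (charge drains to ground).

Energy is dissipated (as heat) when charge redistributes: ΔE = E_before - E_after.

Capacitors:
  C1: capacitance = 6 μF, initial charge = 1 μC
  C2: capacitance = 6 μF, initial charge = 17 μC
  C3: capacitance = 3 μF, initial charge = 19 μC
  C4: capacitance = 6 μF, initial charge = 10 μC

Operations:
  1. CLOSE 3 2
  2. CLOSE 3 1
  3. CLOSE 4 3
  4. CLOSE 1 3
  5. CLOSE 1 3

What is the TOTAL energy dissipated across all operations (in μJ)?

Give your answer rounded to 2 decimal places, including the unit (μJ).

Answer: 27.02 μJ

Derivation:
Initial: C1(6μF, Q=1μC, V=0.17V), C2(6μF, Q=17μC, V=2.83V), C3(3μF, Q=19μC, V=6.33V), C4(6μF, Q=10μC, V=1.67V)
Op 1: CLOSE 3-2: Q_total=36.00, C_total=9.00, V=4.00; Q3=12.00, Q2=24.00; dissipated=12.250
Op 2: CLOSE 3-1: Q_total=13.00, C_total=9.00, V=1.44; Q3=4.33, Q1=8.67; dissipated=14.694
Op 3: CLOSE 4-3: Q_total=14.33, C_total=9.00, V=1.59; Q4=9.56, Q3=4.78; dissipated=0.049
Op 4: CLOSE 1-3: Q_total=13.44, C_total=9.00, V=1.49; Q1=8.96, Q3=4.48; dissipated=0.022
Op 5: CLOSE 1-3: Q_total=13.44, C_total=9.00, V=1.49; Q1=8.96, Q3=4.48; dissipated=0.000
Total dissipated: 27.016 μJ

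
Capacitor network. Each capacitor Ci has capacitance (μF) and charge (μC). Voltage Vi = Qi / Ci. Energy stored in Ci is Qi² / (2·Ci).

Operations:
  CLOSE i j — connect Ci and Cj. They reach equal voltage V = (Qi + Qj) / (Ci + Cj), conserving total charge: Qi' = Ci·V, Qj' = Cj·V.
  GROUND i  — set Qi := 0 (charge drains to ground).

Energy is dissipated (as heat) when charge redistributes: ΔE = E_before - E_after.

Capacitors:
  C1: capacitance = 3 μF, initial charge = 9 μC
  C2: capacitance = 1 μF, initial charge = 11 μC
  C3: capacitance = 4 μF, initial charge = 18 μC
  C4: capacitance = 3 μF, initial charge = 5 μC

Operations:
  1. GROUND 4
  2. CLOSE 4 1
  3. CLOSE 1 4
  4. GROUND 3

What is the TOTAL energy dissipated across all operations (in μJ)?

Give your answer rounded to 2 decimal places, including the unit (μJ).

Answer: 51.42 μJ

Derivation:
Initial: C1(3μF, Q=9μC, V=3.00V), C2(1μF, Q=11μC, V=11.00V), C3(4μF, Q=18μC, V=4.50V), C4(3μF, Q=5μC, V=1.67V)
Op 1: GROUND 4: Q4=0; energy lost=4.167
Op 2: CLOSE 4-1: Q_total=9.00, C_total=6.00, V=1.50; Q4=4.50, Q1=4.50; dissipated=6.750
Op 3: CLOSE 1-4: Q_total=9.00, C_total=6.00, V=1.50; Q1=4.50, Q4=4.50; dissipated=0.000
Op 4: GROUND 3: Q3=0; energy lost=40.500
Total dissipated: 51.417 μJ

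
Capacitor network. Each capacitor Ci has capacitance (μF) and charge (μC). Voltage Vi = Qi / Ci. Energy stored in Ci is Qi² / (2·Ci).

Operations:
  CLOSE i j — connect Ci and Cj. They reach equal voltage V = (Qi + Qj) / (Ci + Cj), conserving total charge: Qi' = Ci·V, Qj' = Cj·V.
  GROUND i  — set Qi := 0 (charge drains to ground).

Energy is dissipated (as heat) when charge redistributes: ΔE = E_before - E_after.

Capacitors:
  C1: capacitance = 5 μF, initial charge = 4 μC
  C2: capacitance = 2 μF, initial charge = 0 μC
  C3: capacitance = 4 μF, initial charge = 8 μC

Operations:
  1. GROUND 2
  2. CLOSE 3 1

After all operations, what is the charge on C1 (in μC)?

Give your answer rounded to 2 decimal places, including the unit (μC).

Initial: C1(5μF, Q=4μC, V=0.80V), C2(2μF, Q=0μC, V=0.00V), C3(4μF, Q=8μC, V=2.00V)
Op 1: GROUND 2: Q2=0; energy lost=0.000
Op 2: CLOSE 3-1: Q_total=12.00, C_total=9.00, V=1.33; Q3=5.33, Q1=6.67; dissipated=1.600
Final charges: Q1=6.67, Q2=0.00, Q3=5.33

Answer: 6.67 μC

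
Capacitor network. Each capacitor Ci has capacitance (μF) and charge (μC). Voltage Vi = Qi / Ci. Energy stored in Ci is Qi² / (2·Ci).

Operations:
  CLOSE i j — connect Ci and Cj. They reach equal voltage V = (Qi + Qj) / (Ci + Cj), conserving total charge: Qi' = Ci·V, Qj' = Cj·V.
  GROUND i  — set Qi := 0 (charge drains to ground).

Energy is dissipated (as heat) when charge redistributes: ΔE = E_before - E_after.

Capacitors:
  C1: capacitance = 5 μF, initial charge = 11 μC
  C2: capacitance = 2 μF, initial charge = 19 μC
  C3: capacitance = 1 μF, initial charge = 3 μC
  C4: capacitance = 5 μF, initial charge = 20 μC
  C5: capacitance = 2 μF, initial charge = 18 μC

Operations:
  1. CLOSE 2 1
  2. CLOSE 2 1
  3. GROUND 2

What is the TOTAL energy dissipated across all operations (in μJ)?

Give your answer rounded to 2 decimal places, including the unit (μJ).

Initial: C1(5μF, Q=11μC, V=2.20V), C2(2μF, Q=19μC, V=9.50V), C3(1μF, Q=3μC, V=3.00V), C4(5μF, Q=20μC, V=4.00V), C5(2μF, Q=18μC, V=9.00V)
Op 1: CLOSE 2-1: Q_total=30.00, C_total=7.00, V=4.29; Q2=8.57, Q1=21.43; dissipated=38.064
Op 2: CLOSE 2-1: Q_total=30.00, C_total=7.00, V=4.29; Q2=8.57, Q1=21.43; dissipated=0.000
Op 3: GROUND 2: Q2=0; energy lost=18.367
Total dissipated: 56.432 μJ

Answer: 56.43 μJ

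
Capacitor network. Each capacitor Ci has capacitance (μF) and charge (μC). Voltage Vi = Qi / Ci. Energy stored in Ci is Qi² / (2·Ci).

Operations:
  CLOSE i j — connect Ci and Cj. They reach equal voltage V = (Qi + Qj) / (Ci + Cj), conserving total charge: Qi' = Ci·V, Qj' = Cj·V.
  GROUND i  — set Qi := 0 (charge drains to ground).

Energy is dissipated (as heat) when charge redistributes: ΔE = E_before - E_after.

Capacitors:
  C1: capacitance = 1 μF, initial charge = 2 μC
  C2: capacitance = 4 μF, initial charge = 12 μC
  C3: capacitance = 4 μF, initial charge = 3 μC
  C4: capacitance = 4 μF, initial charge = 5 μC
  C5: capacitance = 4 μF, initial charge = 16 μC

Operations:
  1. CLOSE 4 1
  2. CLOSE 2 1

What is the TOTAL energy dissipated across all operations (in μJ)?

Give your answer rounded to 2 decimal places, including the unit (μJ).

Initial: C1(1μF, Q=2μC, V=2.00V), C2(4μF, Q=12μC, V=3.00V), C3(4μF, Q=3μC, V=0.75V), C4(4μF, Q=5μC, V=1.25V), C5(4μF, Q=16μC, V=4.00V)
Op 1: CLOSE 4-1: Q_total=7.00, C_total=5.00, V=1.40; Q4=5.60, Q1=1.40; dissipated=0.225
Op 2: CLOSE 2-1: Q_total=13.40, C_total=5.00, V=2.68; Q2=10.72, Q1=2.68; dissipated=1.024
Total dissipated: 1.249 μJ

Answer: 1.25 μJ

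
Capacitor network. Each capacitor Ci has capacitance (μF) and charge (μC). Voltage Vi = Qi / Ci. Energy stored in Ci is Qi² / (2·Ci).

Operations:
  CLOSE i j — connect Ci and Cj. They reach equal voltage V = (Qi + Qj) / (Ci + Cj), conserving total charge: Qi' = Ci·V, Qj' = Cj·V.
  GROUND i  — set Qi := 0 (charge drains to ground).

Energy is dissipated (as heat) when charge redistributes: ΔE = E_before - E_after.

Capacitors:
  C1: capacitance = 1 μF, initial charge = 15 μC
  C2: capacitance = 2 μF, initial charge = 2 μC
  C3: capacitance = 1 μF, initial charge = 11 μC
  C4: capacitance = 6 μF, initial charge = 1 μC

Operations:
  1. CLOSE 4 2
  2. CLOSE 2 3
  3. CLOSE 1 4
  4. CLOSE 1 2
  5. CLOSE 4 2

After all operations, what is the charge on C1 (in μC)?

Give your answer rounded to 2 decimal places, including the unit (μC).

Initial: C1(1μF, Q=15μC, V=15.00V), C2(2μF, Q=2μC, V=1.00V), C3(1μF, Q=11μC, V=11.00V), C4(6μF, Q=1μC, V=0.17V)
Op 1: CLOSE 4-2: Q_total=3.00, C_total=8.00, V=0.38; Q4=2.25, Q2=0.75; dissipated=0.521
Op 2: CLOSE 2-3: Q_total=11.75, C_total=3.00, V=3.92; Q2=7.83, Q3=3.92; dissipated=37.630
Op 3: CLOSE 1-4: Q_total=17.25, C_total=7.00, V=2.46; Q1=2.46, Q4=14.79; dissipated=91.667
Op 4: CLOSE 1-2: Q_total=10.30, C_total=3.00, V=3.43; Q1=3.43, Q2=6.87; dissipated=0.703
Op 5: CLOSE 4-2: Q_total=21.65, C_total=8.00, V=2.71; Q4=16.24, Q2=5.41; dissipated=0.703
Final charges: Q1=3.43, Q2=5.41, Q3=3.92, Q4=16.24

Answer: 3.43 μC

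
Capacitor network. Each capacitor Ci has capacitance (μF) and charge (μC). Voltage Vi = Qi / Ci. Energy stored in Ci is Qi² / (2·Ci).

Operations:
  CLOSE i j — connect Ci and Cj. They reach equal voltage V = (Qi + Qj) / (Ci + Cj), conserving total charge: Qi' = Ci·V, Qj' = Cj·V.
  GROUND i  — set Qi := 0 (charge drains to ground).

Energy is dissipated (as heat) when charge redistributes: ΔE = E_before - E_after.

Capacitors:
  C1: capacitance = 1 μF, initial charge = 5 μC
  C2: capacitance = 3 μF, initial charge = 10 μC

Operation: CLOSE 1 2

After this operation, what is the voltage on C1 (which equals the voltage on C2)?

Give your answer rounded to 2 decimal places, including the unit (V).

Answer: 3.75 V

Derivation:
Initial: C1(1μF, Q=5μC, V=5.00V), C2(3μF, Q=10μC, V=3.33V)
Op 1: CLOSE 1-2: Q_total=15.00, C_total=4.00, V=3.75; Q1=3.75, Q2=11.25; dissipated=1.042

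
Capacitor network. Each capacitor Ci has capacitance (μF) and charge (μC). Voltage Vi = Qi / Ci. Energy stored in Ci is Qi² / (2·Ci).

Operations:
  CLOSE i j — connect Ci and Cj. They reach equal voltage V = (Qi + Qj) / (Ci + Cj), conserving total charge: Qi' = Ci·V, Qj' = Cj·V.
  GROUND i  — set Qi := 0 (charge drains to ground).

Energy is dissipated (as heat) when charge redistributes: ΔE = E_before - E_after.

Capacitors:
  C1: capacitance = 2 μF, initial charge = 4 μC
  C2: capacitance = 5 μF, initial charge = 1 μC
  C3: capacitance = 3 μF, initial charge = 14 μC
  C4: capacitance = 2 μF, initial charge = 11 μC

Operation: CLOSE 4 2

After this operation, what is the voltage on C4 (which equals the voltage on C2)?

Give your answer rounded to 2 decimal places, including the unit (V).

Initial: C1(2μF, Q=4μC, V=2.00V), C2(5μF, Q=1μC, V=0.20V), C3(3μF, Q=14μC, V=4.67V), C4(2μF, Q=11μC, V=5.50V)
Op 1: CLOSE 4-2: Q_total=12.00, C_total=7.00, V=1.71; Q4=3.43, Q2=8.57; dissipated=20.064

Answer: 1.71 V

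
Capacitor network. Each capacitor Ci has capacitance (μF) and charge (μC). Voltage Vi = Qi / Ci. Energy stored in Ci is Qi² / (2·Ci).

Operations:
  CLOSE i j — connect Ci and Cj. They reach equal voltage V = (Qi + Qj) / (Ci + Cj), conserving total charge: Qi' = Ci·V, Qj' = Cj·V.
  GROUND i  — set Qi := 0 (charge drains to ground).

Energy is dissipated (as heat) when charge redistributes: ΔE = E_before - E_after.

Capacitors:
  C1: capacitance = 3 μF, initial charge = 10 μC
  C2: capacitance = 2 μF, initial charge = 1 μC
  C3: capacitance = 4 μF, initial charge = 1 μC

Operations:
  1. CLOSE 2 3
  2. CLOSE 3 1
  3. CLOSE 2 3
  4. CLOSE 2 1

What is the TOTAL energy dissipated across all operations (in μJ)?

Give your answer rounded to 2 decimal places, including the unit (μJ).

Answer: 8.97 μJ

Derivation:
Initial: C1(3μF, Q=10μC, V=3.33V), C2(2μF, Q=1μC, V=0.50V), C3(4μF, Q=1μC, V=0.25V)
Op 1: CLOSE 2-3: Q_total=2.00, C_total=6.00, V=0.33; Q2=0.67, Q3=1.33; dissipated=0.042
Op 2: CLOSE 3-1: Q_total=11.33, C_total=7.00, V=1.62; Q3=6.48, Q1=4.86; dissipated=7.714
Op 3: CLOSE 2-3: Q_total=7.14, C_total=6.00, V=1.19; Q2=2.38, Q3=4.76; dissipated=1.102
Op 4: CLOSE 2-1: Q_total=7.24, C_total=5.00, V=1.45; Q2=2.90, Q1=4.34; dissipated=0.110
Total dissipated: 8.968 μJ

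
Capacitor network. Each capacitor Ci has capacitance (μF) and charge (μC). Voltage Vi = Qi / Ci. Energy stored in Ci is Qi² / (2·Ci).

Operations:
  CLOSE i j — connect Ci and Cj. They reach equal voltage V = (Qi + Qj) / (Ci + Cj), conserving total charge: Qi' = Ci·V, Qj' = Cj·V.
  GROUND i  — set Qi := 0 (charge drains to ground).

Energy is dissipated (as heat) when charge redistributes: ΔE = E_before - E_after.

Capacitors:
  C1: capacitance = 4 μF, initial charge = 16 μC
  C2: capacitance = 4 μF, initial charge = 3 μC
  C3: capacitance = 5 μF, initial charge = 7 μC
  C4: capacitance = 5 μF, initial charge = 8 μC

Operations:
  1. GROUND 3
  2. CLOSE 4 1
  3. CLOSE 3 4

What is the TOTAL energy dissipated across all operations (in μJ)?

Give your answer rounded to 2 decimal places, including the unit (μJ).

Answer: 20.19 μJ

Derivation:
Initial: C1(4μF, Q=16μC, V=4.00V), C2(4μF, Q=3μC, V=0.75V), C3(5μF, Q=7μC, V=1.40V), C4(5μF, Q=8μC, V=1.60V)
Op 1: GROUND 3: Q3=0; energy lost=4.900
Op 2: CLOSE 4-1: Q_total=24.00, C_total=9.00, V=2.67; Q4=13.33, Q1=10.67; dissipated=6.400
Op 3: CLOSE 3-4: Q_total=13.33, C_total=10.00, V=1.33; Q3=6.67, Q4=6.67; dissipated=8.889
Total dissipated: 20.189 μJ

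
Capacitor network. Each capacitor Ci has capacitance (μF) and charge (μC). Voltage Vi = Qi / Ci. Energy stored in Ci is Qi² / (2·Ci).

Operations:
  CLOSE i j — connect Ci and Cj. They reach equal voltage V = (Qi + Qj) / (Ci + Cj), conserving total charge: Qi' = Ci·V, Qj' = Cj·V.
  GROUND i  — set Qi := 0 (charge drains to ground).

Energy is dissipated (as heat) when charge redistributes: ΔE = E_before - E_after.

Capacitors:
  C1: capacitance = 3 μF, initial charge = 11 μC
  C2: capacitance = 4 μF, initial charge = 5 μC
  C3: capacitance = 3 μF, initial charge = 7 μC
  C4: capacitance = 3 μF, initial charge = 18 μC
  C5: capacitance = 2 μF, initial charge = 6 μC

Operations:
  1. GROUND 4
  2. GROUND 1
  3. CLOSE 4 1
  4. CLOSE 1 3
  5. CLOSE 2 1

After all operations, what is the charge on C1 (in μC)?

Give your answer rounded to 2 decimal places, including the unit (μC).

Answer: 3.64 μC

Derivation:
Initial: C1(3μF, Q=11μC, V=3.67V), C2(4μF, Q=5μC, V=1.25V), C3(3μF, Q=7μC, V=2.33V), C4(3μF, Q=18μC, V=6.00V), C5(2μF, Q=6μC, V=3.00V)
Op 1: GROUND 4: Q4=0; energy lost=54.000
Op 2: GROUND 1: Q1=0; energy lost=20.167
Op 3: CLOSE 4-1: Q_total=0.00, C_total=6.00, V=0.00; Q4=0.00, Q1=0.00; dissipated=0.000
Op 4: CLOSE 1-3: Q_total=7.00, C_total=6.00, V=1.17; Q1=3.50, Q3=3.50; dissipated=4.083
Op 5: CLOSE 2-1: Q_total=8.50, C_total=7.00, V=1.21; Q2=4.86, Q1=3.64; dissipated=0.006
Final charges: Q1=3.64, Q2=4.86, Q3=3.50, Q4=0.00, Q5=6.00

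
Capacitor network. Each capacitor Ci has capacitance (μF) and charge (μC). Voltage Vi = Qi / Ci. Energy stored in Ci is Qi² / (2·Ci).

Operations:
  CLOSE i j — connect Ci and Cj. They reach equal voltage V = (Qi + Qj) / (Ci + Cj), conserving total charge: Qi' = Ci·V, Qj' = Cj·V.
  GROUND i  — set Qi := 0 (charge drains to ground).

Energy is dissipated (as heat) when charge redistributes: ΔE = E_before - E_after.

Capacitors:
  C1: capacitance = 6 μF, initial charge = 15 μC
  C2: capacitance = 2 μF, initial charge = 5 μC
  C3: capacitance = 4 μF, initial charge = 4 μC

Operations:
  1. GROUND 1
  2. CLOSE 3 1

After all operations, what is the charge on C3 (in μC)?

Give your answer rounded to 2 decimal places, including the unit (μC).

Initial: C1(6μF, Q=15μC, V=2.50V), C2(2μF, Q=5μC, V=2.50V), C3(4μF, Q=4μC, V=1.00V)
Op 1: GROUND 1: Q1=0; energy lost=18.750
Op 2: CLOSE 3-1: Q_total=4.00, C_total=10.00, V=0.40; Q3=1.60, Q1=2.40; dissipated=1.200
Final charges: Q1=2.40, Q2=5.00, Q3=1.60

Answer: 1.60 μC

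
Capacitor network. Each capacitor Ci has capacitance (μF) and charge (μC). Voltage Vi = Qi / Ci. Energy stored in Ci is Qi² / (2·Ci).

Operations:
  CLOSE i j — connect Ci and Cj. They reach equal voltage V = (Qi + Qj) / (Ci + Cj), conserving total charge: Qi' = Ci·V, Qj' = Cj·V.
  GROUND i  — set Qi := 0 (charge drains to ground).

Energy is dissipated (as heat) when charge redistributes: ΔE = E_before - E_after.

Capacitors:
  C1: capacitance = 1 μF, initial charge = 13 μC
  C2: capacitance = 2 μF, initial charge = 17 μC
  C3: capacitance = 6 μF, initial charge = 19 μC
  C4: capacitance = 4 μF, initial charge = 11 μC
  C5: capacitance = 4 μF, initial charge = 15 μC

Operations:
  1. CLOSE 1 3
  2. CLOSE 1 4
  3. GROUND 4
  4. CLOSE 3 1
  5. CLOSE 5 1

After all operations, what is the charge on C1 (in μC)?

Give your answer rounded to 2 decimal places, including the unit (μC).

Answer: 3.87 μC

Derivation:
Initial: C1(1μF, Q=13μC, V=13.00V), C2(2μF, Q=17μC, V=8.50V), C3(6μF, Q=19μC, V=3.17V), C4(4μF, Q=11μC, V=2.75V), C5(4μF, Q=15μC, V=3.75V)
Op 1: CLOSE 1-3: Q_total=32.00, C_total=7.00, V=4.57; Q1=4.57, Q3=27.43; dissipated=41.440
Op 2: CLOSE 1-4: Q_total=15.57, C_total=5.00, V=3.11; Q1=3.11, Q4=12.46; dissipated=1.327
Op 3: GROUND 4: Q4=0; energy lost=19.398
Op 4: CLOSE 3-1: Q_total=30.54, C_total=7.00, V=4.36; Q3=26.18, Q1=4.36; dissipated=0.910
Op 5: CLOSE 5-1: Q_total=19.36, C_total=5.00, V=3.87; Q5=15.49, Q1=3.87; dissipated=0.150
Final charges: Q1=3.87, Q2=17.00, Q3=26.18, Q4=0.00, Q5=15.49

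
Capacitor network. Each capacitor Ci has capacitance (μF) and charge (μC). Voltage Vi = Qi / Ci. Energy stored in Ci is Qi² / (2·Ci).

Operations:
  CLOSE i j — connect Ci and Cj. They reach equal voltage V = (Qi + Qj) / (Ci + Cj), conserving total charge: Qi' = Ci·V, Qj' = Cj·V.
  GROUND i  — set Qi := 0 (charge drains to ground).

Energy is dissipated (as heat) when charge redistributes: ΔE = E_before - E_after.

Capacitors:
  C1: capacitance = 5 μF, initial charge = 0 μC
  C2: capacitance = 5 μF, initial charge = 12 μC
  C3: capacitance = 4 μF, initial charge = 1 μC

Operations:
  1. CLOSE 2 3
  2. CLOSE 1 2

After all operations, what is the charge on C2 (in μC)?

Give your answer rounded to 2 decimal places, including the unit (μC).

Initial: C1(5μF, Q=0μC, V=0.00V), C2(5μF, Q=12μC, V=2.40V), C3(4μF, Q=1μC, V=0.25V)
Op 1: CLOSE 2-3: Q_total=13.00, C_total=9.00, V=1.44; Q2=7.22, Q3=5.78; dissipated=5.136
Op 2: CLOSE 1-2: Q_total=7.22, C_total=10.00, V=0.72; Q1=3.61, Q2=3.61; dissipated=2.608
Final charges: Q1=3.61, Q2=3.61, Q3=5.78

Answer: 3.61 μC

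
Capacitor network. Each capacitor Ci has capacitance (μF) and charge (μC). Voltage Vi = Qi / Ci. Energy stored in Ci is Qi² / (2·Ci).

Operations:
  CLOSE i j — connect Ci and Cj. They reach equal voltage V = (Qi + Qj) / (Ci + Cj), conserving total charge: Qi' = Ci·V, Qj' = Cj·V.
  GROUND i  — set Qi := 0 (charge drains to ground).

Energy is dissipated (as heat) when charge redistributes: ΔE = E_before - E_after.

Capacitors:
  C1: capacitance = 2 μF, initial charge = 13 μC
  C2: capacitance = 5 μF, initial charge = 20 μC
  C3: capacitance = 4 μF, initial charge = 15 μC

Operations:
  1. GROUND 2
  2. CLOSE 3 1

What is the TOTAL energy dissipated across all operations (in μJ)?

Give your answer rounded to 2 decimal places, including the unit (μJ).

Initial: C1(2μF, Q=13μC, V=6.50V), C2(5μF, Q=20μC, V=4.00V), C3(4μF, Q=15μC, V=3.75V)
Op 1: GROUND 2: Q2=0; energy lost=40.000
Op 2: CLOSE 3-1: Q_total=28.00, C_total=6.00, V=4.67; Q3=18.67, Q1=9.33; dissipated=5.042
Total dissipated: 45.042 μJ

Answer: 45.04 μJ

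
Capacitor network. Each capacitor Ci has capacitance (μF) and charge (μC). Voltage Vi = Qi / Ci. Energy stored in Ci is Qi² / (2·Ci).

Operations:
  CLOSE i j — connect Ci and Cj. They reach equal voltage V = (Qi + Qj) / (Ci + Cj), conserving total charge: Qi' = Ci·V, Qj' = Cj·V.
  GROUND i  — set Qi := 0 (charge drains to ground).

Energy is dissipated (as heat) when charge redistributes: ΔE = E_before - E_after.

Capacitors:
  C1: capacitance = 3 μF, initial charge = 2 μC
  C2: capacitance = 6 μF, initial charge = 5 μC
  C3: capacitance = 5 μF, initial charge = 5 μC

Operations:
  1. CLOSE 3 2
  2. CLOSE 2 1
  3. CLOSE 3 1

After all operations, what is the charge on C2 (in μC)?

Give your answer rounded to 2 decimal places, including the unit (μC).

Initial: C1(3μF, Q=2μC, V=0.67V), C2(6μF, Q=5μC, V=0.83V), C3(5μF, Q=5μC, V=1.00V)
Op 1: CLOSE 3-2: Q_total=10.00, C_total=11.00, V=0.91; Q3=4.55, Q2=5.45; dissipated=0.038
Op 2: CLOSE 2-1: Q_total=7.45, C_total=9.00, V=0.83; Q2=4.97, Q1=2.48; dissipated=0.059
Op 3: CLOSE 3-1: Q_total=7.03, C_total=8.00, V=0.88; Q3=4.39, Q1=2.64; dissipated=0.006
Final charges: Q1=2.64, Q2=4.97, Q3=4.39

Answer: 4.97 μC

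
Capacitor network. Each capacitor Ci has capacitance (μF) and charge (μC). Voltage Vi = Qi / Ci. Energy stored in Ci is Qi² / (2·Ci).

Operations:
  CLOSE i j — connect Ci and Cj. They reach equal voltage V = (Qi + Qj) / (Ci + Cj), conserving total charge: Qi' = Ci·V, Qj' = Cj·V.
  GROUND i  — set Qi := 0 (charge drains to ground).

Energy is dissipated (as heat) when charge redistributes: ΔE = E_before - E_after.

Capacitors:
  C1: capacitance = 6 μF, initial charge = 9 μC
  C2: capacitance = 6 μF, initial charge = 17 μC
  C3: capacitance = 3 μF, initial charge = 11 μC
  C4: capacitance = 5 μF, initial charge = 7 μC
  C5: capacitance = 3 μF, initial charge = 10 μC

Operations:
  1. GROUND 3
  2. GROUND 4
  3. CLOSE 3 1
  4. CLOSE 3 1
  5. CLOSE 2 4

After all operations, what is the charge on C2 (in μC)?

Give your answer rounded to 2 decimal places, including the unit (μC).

Initial: C1(6μF, Q=9μC, V=1.50V), C2(6μF, Q=17μC, V=2.83V), C3(3μF, Q=11μC, V=3.67V), C4(5μF, Q=7μC, V=1.40V), C5(3μF, Q=10μC, V=3.33V)
Op 1: GROUND 3: Q3=0; energy lost=20.167
Op 2: GROUND 4: Q4=0; energy lost=4.900
Op 3: CLOSE 3-1: Q_total=9.00, C_total=9.00, V=1.00; Q3=3.00, Q1=6.00; dissipated=2.250
Op 4: CLOSE 3-1: Q_total=9.00, C_total=9.00, V=1.00; Q3=3.00, Q1=6.00; dissipated=0.000
Op 5: CLOSE 2-4: Q_total=17.00, C_total=11.00, V=1.55; Q2=9.27, Q4=7.73; dissipated=10.947
Final charges: Q1=6.00, Q2=9.27, Q3=3.00, Q4=7.73, Q5=10.00

Answer: 9.27 μC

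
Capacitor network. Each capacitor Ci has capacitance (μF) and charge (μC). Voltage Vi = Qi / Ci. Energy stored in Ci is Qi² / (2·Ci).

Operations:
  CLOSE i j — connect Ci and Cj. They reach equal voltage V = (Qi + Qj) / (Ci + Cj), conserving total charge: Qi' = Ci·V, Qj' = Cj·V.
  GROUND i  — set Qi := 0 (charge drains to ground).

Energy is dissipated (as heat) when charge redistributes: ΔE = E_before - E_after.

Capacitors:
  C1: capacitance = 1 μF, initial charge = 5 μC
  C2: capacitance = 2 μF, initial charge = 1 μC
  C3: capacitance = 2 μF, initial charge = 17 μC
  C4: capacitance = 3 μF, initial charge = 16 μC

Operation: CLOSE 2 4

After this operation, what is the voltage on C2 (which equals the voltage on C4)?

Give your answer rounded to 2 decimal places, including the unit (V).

Answer: 3.40 V

Derivation:
Initial: C1(1μF, Q=5μC, V=5.00V), C2(2μF, Q=1μC, V=0.50V), C3(2μF, Q=17μC, V=8.50V), C4(3μF, Q=16μC, V=5.33V)
Op 1: CLOSE 2-4: Q_total=17.00, C_total=5.00, V=3.40; Q2=6.80, Q4=10.20; dissipated=14.017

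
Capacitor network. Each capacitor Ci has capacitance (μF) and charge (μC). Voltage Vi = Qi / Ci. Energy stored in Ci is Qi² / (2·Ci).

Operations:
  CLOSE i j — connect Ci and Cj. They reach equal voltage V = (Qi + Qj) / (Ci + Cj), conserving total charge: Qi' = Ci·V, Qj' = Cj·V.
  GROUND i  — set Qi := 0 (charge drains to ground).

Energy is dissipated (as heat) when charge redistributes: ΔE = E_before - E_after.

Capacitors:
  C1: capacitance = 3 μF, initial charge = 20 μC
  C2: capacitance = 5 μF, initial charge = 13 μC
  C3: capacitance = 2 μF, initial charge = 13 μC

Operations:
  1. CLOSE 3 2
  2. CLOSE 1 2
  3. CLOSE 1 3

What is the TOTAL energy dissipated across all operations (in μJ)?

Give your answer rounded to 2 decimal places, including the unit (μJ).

Answer: 19.77 μJ

Derivation:
Initial: C1(3μF, Q=20μC, V=6.67V), C2(5μF, Q=13μC, V=2.60V), C3(2μF, Q=13μC, V=6.50V)
Op 1: CLOSE 3-2: Q_total=26.00, C_total=7.00, V=3.71; Q3=7.43, Q2=18.57; dissipated=10.864
Op 2: CLOSE 1-2: Q_total=38.57, C_total=8.00, V=4.82; Q1=14.46, Q2=24.11; dissipated=8.172
Op 3: CLOSE 1-3: Q_total=21.89, C_total=5.00, V=4.38; Q1=13.14, Q3=8.76; dissipated=0.735
Total dissipated: 19.772 μJ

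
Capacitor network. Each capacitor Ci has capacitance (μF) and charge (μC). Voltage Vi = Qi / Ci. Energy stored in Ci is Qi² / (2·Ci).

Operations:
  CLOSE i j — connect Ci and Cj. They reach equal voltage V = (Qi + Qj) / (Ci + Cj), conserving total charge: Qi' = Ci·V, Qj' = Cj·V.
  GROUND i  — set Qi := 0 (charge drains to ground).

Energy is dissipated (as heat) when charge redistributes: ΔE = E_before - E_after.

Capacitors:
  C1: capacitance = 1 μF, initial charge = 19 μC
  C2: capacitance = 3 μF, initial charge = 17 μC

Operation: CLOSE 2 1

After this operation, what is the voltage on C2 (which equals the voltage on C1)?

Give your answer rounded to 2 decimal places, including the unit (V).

Initial: C1(1μF, Q=19μC, V=19.00V), C2(3μF, Q=17μC, V=5.67V)
Op 1: CLOSE 2-1: Q_total=36.00, C_total=4.00, V=9.00; Q2=27.00, Q1=9.00; dissipated=66.667

Answer: 9.00 V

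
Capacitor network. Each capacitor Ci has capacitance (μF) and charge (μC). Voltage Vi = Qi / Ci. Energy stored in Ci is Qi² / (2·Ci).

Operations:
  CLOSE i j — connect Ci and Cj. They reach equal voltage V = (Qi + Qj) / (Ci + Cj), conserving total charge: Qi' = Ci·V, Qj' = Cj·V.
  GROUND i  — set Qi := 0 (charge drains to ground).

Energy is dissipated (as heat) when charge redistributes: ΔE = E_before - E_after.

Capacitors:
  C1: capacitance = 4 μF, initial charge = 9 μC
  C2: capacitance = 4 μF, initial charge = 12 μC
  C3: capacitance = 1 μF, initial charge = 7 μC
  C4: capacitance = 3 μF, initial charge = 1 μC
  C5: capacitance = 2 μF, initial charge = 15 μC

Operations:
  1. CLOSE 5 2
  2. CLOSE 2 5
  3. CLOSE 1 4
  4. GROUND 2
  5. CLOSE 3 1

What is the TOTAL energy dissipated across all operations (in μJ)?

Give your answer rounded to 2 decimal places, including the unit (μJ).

Answer: 69.57 μJ

Derivation:
Initial: C1(4μF, Q=9μC, V=2.25V), C2(4μF, Q=12μC, V=3.00V), C3(1μF, Q=7μC, V=7.00V), C4(3μF, Q=1μC, V=0.33V), C5(2μF, Q=15μC, V=7.50V)
Op 1: CLOSE 5-2: Q_total=27.00, C_total=6.00, V=4.50; Q5=9.00, Q2=18.00; dissipated=13.500
Op 2: CLOSE 2-5: Q_total=27.00, C_total=6.00, V=4.50; Q2=18.00, Q5=9.00; dissipated=0.000
Op 3: CLOSE 1-4: Q_total=10.00, C_total=7.00, V=1.43; Q1=5.71, Q4=4.29; dissipated=3.149
Op 4: GROUND 2: Q2=0; energy lost=40.500
Op 5: CLOSE 3-1: Q_total=12.71, C_total=5.00, V=2.54; Q3=2.54, Q1=10.17; dissipated=12.416
Total dissipated: 69.565 μJ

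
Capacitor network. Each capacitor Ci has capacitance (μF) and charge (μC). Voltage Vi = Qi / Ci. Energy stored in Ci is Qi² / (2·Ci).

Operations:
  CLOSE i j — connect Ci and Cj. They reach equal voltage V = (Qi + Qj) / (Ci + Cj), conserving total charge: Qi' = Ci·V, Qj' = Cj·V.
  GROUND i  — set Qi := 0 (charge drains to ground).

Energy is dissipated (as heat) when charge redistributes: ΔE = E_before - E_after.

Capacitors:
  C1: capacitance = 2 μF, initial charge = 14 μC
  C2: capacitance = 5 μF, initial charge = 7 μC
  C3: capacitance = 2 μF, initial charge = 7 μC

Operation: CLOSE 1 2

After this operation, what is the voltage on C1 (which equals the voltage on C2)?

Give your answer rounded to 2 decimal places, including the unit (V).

Answer: 3.00 V

Derivation:
Initial: C1(2μF, Q=14μC, V=7.00V), C2(5μF, Q=7μC, V=1.40V), C3(2μF, Q=7μC, V=3.50V)
Op 1: CLOSE 1-2: Q_total=21.00, C_total=7.00, V=3.00; Q1=6.00, Q2=15.00; dissipated=22.400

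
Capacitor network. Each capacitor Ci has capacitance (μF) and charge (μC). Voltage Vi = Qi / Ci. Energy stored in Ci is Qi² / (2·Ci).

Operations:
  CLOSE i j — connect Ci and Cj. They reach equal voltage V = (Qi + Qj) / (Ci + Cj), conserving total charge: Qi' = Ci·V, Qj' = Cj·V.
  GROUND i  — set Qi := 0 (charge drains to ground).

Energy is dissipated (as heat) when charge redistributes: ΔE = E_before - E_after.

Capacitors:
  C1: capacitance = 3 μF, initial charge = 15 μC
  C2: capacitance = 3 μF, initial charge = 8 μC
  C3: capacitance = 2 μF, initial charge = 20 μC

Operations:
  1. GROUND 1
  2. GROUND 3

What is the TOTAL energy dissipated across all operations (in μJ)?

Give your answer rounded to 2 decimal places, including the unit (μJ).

Initial: C1(3μF, Q=15μC, V=5.00V), C2(3μF, Q=8μC, V=2.67V), C3(2μF, Q=20μC, V=10.00V)
Op 1: GROUND 1: Q1=0; energy lost=37.500
Op 2: GROUND 3: Q3=0; energy lost=100.000
Total dissipated: 137.500 μJ

Answer: 137.50 μJ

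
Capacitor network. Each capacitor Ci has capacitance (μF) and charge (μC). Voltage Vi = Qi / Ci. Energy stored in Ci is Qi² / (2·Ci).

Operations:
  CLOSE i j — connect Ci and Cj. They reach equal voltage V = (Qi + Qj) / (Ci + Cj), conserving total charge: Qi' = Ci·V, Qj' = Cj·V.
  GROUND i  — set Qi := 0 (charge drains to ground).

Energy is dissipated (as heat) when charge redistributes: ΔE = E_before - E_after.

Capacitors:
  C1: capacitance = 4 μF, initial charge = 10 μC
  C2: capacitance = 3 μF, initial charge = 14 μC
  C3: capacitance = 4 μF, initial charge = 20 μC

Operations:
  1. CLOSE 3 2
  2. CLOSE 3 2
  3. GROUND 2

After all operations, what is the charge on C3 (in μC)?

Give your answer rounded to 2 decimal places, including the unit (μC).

Answer: 19.43 μC

Derivation:
Initial: C1(4μF, Q=10μC, V=2.50V), C2(3μF, Q=14μC, V=4.67V), C3(4μF, Q=20μC, V=5.00V)
Op 1: CLOSE 3-2: Q_total=34.00, C_total=7.00, V=4.86; Q3=19.43, Q2=14.57; dissipated=0.095
Op 2: CLOSE 3-2: Q_total=34.00, C_total=7.00, V=4.86; Q3=19.43, Q2=14.57; dissipated=0.000
Op 3: GROUND 2: Q2=0; energy lost=35.388
Final charges: Q1=10.00, Q2=0.00, Q3=19.43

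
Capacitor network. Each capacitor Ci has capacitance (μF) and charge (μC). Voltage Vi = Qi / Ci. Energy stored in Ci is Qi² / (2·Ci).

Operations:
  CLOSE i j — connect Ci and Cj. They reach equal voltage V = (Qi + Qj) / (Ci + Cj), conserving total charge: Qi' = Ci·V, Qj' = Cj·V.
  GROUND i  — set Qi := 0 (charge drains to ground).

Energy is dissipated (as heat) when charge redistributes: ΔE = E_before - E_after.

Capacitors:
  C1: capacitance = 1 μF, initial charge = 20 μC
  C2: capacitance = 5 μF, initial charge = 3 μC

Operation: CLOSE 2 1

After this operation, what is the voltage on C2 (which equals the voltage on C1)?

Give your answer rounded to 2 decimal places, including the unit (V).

Answer: 3.83 V

Derivation:
Initial: C1(1μF, Q=20μC, V=20.00V), C2(5μF, Q=3μC, V=0.60V)
Op 1: CLOSE 2-1: Q_total=23.00, C_total=6.00, V=3.83; Q2=19.17, Q1=3.83; dissipated=156.817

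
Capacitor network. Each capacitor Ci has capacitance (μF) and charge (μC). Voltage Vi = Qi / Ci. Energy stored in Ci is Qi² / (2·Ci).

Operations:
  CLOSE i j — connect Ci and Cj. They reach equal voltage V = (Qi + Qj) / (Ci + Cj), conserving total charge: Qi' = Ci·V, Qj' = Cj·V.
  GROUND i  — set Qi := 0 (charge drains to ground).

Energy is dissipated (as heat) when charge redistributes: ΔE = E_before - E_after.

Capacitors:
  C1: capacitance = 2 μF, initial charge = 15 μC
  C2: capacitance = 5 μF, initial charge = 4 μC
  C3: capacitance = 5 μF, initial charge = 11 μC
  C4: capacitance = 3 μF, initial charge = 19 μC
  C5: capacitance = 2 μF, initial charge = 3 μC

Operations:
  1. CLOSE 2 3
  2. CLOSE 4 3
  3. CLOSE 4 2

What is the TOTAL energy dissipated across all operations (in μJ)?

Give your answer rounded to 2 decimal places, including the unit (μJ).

Answer: 27.43 μJ

Derivation:
Initial: C1(2μF, Q=15μC, V=7.50V), C2(5μF, Q=4μC, V=0.80V), C3(5μF, Q=11μC, V=2.20V), C4(3μF, Q=19μC, V=6.33V), C5(2μF, Q=3μC, V=1.50V)
Op 1: CLOSE 2-3: Q_total=15.00, C_total=10.00, V=1.50; Q2=7.50, Q3=7.50; dissipated=2.450
Op 2: CLOSE 4-3: Q_total=26.50, C_total=8.00, V=3.31; Q4=9.94, Q3=16.56; dissipated=21.901
Op 3: CLOSE 4-2: Q_total=17.44, C_total=8.00, V=2.18; Q4=6.54, Q2=10.90; dissipated=3.080
Total dissipated: 27.431 μJ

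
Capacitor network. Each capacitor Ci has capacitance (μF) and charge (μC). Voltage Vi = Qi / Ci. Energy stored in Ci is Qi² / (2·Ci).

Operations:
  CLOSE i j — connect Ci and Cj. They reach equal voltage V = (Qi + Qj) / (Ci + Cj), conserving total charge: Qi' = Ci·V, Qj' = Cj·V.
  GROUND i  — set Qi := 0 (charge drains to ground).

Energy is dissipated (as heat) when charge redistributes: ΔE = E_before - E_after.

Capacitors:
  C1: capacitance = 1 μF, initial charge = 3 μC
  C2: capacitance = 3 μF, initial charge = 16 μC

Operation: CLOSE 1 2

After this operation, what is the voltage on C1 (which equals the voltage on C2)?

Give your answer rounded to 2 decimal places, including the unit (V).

Answer: 4.75 V

Derivation:
Initial: C1(1μF, Q=3μC, V=3.00V), C2(3μF, Q=16μC, V=5.33V)
Op 1: CLOSE 1-2: Q_total=19.00, C_total=4.00, V=4.75; Q1=4.75, Q2=14.25; dissipated=2.042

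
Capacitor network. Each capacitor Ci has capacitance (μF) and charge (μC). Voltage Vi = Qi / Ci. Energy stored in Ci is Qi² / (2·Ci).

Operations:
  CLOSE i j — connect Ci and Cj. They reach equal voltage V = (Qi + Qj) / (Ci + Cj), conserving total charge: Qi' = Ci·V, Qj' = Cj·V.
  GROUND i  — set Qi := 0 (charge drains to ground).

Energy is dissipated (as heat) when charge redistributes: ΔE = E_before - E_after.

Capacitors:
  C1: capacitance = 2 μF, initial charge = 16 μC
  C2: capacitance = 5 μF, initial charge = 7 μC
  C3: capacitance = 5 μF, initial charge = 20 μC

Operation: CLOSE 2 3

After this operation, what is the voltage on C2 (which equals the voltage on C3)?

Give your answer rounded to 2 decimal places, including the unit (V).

Initial: C1(2μF, Q=16μC, V=8.00V), C2(5μF, Q=7μC, V=1.40V), C3(5μF, Q=20μC, V=4.00V)
Op 1: CLOSE 2-3: Q_total=27.00, C_total=10.00, V=2.70; Q2=13.50, Q3=13.50; dissipated=8.450

Answer: 2.70 V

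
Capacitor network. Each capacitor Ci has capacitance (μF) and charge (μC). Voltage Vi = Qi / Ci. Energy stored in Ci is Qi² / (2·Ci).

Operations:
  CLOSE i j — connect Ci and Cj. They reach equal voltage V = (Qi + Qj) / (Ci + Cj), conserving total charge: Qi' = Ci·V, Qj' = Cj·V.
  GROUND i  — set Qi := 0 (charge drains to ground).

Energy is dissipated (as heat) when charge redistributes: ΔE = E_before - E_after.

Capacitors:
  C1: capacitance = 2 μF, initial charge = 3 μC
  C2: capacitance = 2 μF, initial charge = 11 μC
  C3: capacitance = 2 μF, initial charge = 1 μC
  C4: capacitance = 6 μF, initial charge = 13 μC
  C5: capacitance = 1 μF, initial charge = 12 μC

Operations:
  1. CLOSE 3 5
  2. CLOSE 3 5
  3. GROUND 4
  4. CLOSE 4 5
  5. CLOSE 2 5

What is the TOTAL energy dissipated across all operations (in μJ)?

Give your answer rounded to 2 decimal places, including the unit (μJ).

Answer: 74.16 μJ

Derivation:
Initial: C1(2μF, Q=3μC, V=1.50V), C2(2μF, Q=11μC, V=5.50V), C3(2μF, Q=1μC, V=0.50V), C4(6μF, Q=13μC, V=2.17V), C5(1μF, Q=12μC, V=12.00V)
Op 1: CLOSE 3-5: Q_total=13.00, C_total=3.00, V=4.33; Q3=8.67, Q5=4.33; dissipated=44.083
Op 2: CLOSE 3-5: Q_total=13.00, C_total=3.00, V=4.33; Q3=8.67, Q5=4.33; dissipated=0.000
Op 3: GROUND 4: Q4=0; energy lost=14.083
Op 4: CLOSE 4-5: Q_total=4.33, C_total=7.00, V=0.62; Q4=3.71, Q5=0.62; dissipated=8.048
Op 5: CLOSE 2-5: Q_total=11.62, C_total=3.00, V=3.87; Q2=7.75, Q5=3.87; dissipated=7.941
Total dissipated: 74.156 μJ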